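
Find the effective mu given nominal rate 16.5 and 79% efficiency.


Effective rate = mu * efficiency = 16.5 * 0.79 = 13.04 per hour

13.04 per hour


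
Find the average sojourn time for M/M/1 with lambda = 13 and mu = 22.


W = 1/(mu - lambda) = 1/(22 - 13) = 0.1111 hours

0.1111 hours


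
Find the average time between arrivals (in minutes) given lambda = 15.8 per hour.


Mean interarrival time = 60/lambda = 60/15.8 = 3.8 minutes

3.8 minutes


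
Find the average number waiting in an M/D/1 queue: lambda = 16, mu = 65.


M/D/1: Lq = rho^2 / (2*(1-rho)) where rho = 16/65; Lq = 0.04

0.04


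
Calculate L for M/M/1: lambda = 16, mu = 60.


rho = 16/60; L = rho/(1-rho) = 0.36

0.36


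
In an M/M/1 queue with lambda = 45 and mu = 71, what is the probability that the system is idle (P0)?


P0 = 1 - rho = 1 - 45/71 = 0.3662

0.3662


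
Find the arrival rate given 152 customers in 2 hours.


lambda = total arrivals / time = 152 / 2 = 76.0 per hour

76.0 per hour


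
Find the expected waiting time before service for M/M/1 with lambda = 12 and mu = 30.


rho = 12/30; Wq = rho/(mu - lambda) = 0.0222 hours

0.0222 hours


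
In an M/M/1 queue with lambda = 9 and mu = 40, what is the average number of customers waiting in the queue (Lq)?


rho = 9/40; Lq = rho^2/(1-rho) = 0.07

0.07


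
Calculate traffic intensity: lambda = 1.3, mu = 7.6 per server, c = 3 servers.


rho = lambda / (c * mu) = 1.3 / (3 * 7.6) = 0.057

0.057


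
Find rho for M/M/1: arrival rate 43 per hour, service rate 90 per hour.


rho = lambda/mu = 43/90 = 0.4778

0.4778


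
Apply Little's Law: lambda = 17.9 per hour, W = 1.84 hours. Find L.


L = lambda * W = 17.9 * 1.84 = 32.94

32.94


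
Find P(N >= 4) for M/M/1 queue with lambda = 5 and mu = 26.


P(N >= 4) = rho^4 = (5/26)^4 = 0.0014

0.0014


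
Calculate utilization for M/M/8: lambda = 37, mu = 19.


rho = lambda/(c*mu) = 37/(8*19) = 0.2434

0.2434


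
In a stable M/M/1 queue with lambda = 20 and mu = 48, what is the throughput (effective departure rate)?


For a stable queue (lambda < mu), throughput = lambda = 20 per hour

20 per hour


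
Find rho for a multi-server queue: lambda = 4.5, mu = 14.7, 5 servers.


rho = lambda / (c * mu) = 4.5 / (5 * 14.7) = 0.0612

0.0612


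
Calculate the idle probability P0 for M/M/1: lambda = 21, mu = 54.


P0 = 1 - rho = 1 - 21/54 = 0.6111

0.6111


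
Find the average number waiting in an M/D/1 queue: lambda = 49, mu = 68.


M/D/1: Lq = rho^2 / (2*(1-rho)) where rho = 49/68; Lq = 0.93

0.93


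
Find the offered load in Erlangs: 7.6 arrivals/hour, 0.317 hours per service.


Offered load a = lambda * E[S] = 7.6 * 0.317 = 2.41 Erlangs

2.41 Erlangs


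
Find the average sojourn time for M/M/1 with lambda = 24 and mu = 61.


W = 1/(mu - lambda) = 1/(61 - 24) = 0.027 hours

0.027 hours


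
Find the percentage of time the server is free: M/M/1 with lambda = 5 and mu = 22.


Idle fraction = (1 - rho) * 100 = (1 - 5/22) * 100 = 77.3%

77.3%


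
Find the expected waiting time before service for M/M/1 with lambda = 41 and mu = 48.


rho = 41/48; Wq = rho/(mu - lambda) = 0.122 hours

0.122 hours


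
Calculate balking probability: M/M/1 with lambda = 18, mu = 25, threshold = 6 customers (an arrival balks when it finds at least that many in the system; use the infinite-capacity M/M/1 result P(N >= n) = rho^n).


P(N >= 6) = rho^6 = (18/25)^6 = 0.1393

0.1393


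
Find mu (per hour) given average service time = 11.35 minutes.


mu = 60 / avg_service_time = 60 / 11.35 = 5.29 per hour

5.29 per hour


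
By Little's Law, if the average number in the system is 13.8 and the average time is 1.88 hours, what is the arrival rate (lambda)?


lambda = L / W = 13.8 / 1.88 = 7.34 per hour

7.34 per hour


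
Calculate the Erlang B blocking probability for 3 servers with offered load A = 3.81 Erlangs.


B(N,A) = (A^N/N!) / sum(A^k/k!, k=0..N) with N=3, A=3.81 = 0.433

0.433


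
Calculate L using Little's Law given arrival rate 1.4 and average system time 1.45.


L = lambda * W = 1.4 * 1.45 = 2.03

2.03


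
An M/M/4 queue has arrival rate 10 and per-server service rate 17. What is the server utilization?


rho = lambda/(c*mu) = 10/(4*17) = 0.1471

0.1471


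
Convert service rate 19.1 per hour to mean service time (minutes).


Mean service time = 60/mu = 60/19.1 = 3.14 minutes

3.14 minutes


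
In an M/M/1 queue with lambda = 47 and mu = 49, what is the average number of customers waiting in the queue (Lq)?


rho = 47/49; Lq = rho^2/(1-rho) = 22.54

22.54


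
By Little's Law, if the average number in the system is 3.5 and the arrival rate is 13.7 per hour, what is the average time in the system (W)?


W = L / lambda = 3.5 / 13.7 = 0.2555 hours

0.2555 hours


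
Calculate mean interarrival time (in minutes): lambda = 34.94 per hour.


Mean interarrival time = 60/lambda = 60/34.94 = 1.72 minutes

1.72 minutes


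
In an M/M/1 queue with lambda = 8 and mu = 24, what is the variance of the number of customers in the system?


rho = 8/24; Var(N) = rho/(1-rho)^2 = 0.75

0.75


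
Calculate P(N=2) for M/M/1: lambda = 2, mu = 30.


rho = 2/30; P(n) = (1-rho)*rho^n = (1-2/30)*(2/30)^2 = 0.0041

0.0041


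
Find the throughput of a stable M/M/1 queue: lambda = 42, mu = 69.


For a stable queue (lambda < mu), throughput = lambda = 42 per hour

42 per hour


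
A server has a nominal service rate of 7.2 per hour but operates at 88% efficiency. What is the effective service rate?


Effective rate = mu * efficiency = 7.2 * 0.88 = 6.34 per hour

6.34 per hour


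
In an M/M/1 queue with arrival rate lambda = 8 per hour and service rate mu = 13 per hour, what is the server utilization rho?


rho = lambda/mu = 8/13 = 0.6154

0.6154


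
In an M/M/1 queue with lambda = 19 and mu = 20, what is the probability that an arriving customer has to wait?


P(wait) = rho = lambda/mu = 19/20 = 0.95

0.95


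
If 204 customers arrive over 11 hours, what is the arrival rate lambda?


lambda = total arrivals / time = 204 / 11 = 18.55 per hour

18.55 per hour


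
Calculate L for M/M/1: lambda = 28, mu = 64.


rho = 28/64; L = rho/(1-rho) = 0.78

0.78


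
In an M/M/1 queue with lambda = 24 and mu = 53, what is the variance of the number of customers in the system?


rho = 24/53; Var(N) = rho/(1-rho)^2 = 1.51

1.51


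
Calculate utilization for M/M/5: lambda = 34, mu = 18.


rho = lambda/(c*mu) = 34/(5*18) = 0.3778

0.3778


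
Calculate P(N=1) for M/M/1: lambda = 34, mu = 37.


rho = 34/37; P(n) = (1-rho)*rho^n = (1-34/37)*(34/37)^1 = 0.0745

0.0745


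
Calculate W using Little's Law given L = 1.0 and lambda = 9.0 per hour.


W = L / lambda = 1.0 / 9.0 = 0.1111 hours

0.1111 hours


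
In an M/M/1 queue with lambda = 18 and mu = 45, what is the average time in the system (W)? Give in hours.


W = 1/(mu - lambda) = 1/(45 - 18) = 0.037 hours

0.037 hours


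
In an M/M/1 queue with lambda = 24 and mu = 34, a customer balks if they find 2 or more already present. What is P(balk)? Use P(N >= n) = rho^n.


P(N >= 2) = rho^2 = (24/34)^2 = 0.4983

0.4983


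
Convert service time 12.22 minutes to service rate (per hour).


mu = 60 / avg_service_time = 60 / 12.22 = 4.91 per hour

4.91 per hour


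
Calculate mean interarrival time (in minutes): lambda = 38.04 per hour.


Mean interarrival time = 60/lambda = 60/38.04 = 1.58 minutes

1.58 minutes


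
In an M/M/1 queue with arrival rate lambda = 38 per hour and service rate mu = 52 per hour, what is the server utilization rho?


rho = lambda/mu = 38/52 = 0.7308

0.7308


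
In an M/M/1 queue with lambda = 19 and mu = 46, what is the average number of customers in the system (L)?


rho = 19/46; L = rho/(1-rho) = 0.7

0.7


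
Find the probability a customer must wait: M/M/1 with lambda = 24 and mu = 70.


P(wait) = rho = lambda/mu = 24/70 = 0.3429

0.3429


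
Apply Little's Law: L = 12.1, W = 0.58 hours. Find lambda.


lambda = L / W = 12.1 / 0.58 = 20.86 per hour

20.86 per hour


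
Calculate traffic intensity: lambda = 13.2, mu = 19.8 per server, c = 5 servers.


rho = lambda / (c * mu) = 13.2 / (5 * 19.8) = 0.1333

0.1333


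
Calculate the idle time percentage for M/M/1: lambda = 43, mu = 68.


Idle fraction = (1 - rho) * 100 = (1 - 43/68) * 100 = 36.8%

36.8%


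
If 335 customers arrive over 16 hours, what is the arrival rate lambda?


lambda = total arrivals / time = 335 / 16 = 20.94 per hour

20.94 per hour


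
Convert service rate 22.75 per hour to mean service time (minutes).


Mean service time = 60/mu = 60/22.75 = 2.64 minutes

2.64 minutes


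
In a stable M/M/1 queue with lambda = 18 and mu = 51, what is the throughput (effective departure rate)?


For a stable queue (lambda < mu), throughput = lambda = 18 per hour

18 per hour


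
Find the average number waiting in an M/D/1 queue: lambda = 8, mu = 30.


M/D/1: Lq = rho^2 / (2*(1-rho)) where rho = 8/30; Lq = 0.05

0.05


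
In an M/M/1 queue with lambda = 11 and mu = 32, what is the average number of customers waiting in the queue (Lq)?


rho = 11/32; Lq = rho^2/(1-rho) = 0.18

0.18


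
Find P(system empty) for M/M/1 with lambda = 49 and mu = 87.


P0 = 1 - rho = 1 - 49/87 = 0.4368

0.4368


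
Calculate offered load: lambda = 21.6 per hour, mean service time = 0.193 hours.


Offered load a = lambda * E[S] = 21.6 * 0.193 = 4.17 Erlangs

4.17 Erlangs


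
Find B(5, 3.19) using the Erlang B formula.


B(N,A) = (A^N/N!) / sum(A^k/k!, k=0..N) with N=5, A=3.19 = 0.1265

0.1265


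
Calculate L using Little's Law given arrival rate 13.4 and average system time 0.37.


L = lambda * W = 13.4 * 0.37 = 4.96

4.96


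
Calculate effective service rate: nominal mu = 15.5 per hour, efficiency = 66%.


Effective rate = mu * efficiency = 15.5 * 0.66 = 10.23 per hour

10.23 per hour


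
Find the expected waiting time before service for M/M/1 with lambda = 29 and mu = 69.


rho = 29/69; Wq = rho/(mu - lambda) = 0.0105 hours

0.0105 hours


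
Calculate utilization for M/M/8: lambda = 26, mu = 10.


rho = lambda/(c*mu) = 26/(8*10) = 0.325

0.325


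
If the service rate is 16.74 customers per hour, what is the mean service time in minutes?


Mean service time = 60/mu = 60/16.74 = 3.58 minutes

3.58 minutes


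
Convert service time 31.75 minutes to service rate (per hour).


mu = 60 / avg_service_time = 60 / 31.75 = 1.89 per hour

1.89 per hour


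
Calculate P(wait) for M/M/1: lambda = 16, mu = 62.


P(wait) = rho = lambda/mu = 16/62 = 0.2581

0.2581


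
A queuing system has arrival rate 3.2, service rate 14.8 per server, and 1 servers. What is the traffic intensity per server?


rho = lambda / (c * mu) = 3.2 / (1 * 14.8) = 0.2162

0.2162


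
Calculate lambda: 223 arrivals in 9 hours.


lambda = total arrivals / time = 223 / 9 = 24.78 per hour

24.78 per hour


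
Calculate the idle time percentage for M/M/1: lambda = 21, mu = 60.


Idle fraction = (1 - rho) * 100 = (1 - 21/60) * 100 = 65.0%

65.0%


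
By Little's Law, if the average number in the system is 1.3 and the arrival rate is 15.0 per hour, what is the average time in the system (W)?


W = L / lambda = 1.3 / 15.0 = 0.0867 hours

0.0867 hours


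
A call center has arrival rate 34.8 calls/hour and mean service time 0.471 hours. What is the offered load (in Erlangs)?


Offered load a = lambda * E[S] = 34.8 * 0.471 = 16.39 Erlangs

16.39 Erlangs


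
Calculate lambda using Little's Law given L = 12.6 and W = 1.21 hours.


lambda = L / W = 12.6 / 1.21 = 10.41 per hour

10.41 per hour


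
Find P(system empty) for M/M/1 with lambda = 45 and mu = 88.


P0 = 1 - rho = 1 - 45/88 = 0.4886

0.4886


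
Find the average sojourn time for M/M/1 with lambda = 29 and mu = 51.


W = 1/(mu - lambda) = 1/(51 - 29) = 0.0455 hours

0.0455 hours


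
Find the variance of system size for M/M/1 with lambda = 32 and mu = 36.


rho = 32/36; Var(N) = rho/(1-rho)^2 = 72.0

72.0


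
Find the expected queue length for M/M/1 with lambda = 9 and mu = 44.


rho = 9/44; Lq = rho^2/(1-rho) = 0.05

0.05


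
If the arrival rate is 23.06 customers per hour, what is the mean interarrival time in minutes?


Mean interarrival time = 60/lambda = 60/23.06 = 2.6 minutes

2.6 minutes


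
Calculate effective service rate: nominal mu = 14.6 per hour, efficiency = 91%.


Effective rate = mu * efficiency = 14.6 * 0.91 = 13.29 per hour

13.29 per hour


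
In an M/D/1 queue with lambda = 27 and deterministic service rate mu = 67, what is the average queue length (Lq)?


M/D/1: Lq = rho^2 / (2*(1-rho)) where rho = 27/67; Lq = 0.14

0.14


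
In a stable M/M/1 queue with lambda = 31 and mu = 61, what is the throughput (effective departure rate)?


For a stable queue (lambda < mu), throughput = lambda = 31 per hour

31 per hour


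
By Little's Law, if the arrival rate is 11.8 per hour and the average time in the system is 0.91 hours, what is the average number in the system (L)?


L = lambda * W = 11.8 * 0.91 = 10.74

10.74


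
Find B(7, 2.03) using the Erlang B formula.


B(N,A) = (A^N/N!) / sum(A^k/k!, k=0..N) with N=7, A=2.03 = 0.0037

0.0037


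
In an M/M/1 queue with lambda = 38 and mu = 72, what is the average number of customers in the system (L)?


rho = 38/72; L = rho/(1-rho) = 1.12

1.12


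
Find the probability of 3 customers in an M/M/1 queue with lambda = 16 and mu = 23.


rho = 16/23; P(n) = (1-rho)*rho^n = (1-16/23)*(16/23)^3 = 0.1025

0.1025


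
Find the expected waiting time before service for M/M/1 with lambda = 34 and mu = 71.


rho = 34/71; Wq = rho/(mu - lambda) = 0.0129 hours

0.0129 hours


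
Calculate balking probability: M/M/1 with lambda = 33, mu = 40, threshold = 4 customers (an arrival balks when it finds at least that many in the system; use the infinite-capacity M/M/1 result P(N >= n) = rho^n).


P(N >= 4) = rho^4 = (33/40)^4 = 0.4633

0.4633


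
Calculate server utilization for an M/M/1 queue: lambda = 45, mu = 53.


rho = lambda/mu = 45/53 = 0.8491

0.8491


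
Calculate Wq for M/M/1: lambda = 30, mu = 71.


rho = 30/71; Wq = rho/(mu - lambda) = 0.0103 hours

0.0103 hours


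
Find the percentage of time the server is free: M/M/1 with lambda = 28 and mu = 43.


Idle fraction = (1 - rho) * 100 = (1 - 28/43) * 100 = 34.9%

34.9%


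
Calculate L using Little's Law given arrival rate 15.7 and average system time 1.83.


L = lambda * W = 15.7 * 1.83 = 28.73

28.73


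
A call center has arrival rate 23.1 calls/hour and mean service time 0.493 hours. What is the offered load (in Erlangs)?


Offered load a = lambda * E[S] = 23.1 * 0.493 = 11.39 Erlangs

11.39 Erlangs


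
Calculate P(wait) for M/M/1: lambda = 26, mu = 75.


P(wait) = rho = lambda/mu = 26/75 = 0.3467

0.3467


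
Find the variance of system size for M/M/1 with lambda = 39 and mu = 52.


rho = 39/52; Var(N) = rho/(1-rho)^2 = 12.0

12.0


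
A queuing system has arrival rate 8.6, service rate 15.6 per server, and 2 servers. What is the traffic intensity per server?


rho = lambda / (c * mu) = 8.6 / (2 * 15.6) = 0.2756

0.2756


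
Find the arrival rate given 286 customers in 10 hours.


lambda = total arrivals / time = 286 / 10 = 28.6 per hour

28.6 per hour


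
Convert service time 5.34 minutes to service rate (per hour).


mu = 60 / avg_service_time = 60 / 5.34 = 11.24 per hour

11.24 per hour


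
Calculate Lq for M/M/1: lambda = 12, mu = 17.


rho = 12/17; Lq = rho^2/(1-rho) = 1.69

1.69


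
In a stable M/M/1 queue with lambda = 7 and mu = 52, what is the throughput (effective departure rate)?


For a stable queue (lambda < mu), throughput = lambda = 7 per hour

7 per hour


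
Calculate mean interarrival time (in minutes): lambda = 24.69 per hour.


Mean interarrival time = 60/lambda = 60/24.69 = 2.43 minutes

2.43 minutes


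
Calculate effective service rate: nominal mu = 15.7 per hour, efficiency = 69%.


Effective rate = mu * efficiency = 15.7 * 0.69 = 10.83 per hour

10.83 per hour


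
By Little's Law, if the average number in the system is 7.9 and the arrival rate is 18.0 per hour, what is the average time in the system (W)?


W = L / lambda = 7.9 / 18.0 = 0.4389 hours

0.4389 hours


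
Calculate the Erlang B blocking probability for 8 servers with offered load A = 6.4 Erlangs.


B(N,A) = (A^N/N!) / sum(A^k/k!, k=0..N) with N=8, A=6.4 = 0.1444

0.1444


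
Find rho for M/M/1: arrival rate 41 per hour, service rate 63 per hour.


rho = lambda/mu = 41/63 = 0.6508

0.6508


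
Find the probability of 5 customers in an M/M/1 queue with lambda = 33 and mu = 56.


rho = 33/56; P(n) = (1-rho)*rho^n = (1-33/56)*(33/56)^5 = 0.0292

0.0292


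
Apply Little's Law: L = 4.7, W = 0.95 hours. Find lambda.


lambda = L / W = 4.7 / 0.95 = 4.95 per hour

4.95 per hour


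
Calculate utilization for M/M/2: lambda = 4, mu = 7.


rho = lambda/(c*mu) = 4/(2*7) = 0.2857

0.2857


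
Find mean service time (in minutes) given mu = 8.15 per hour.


Mean service time = 60/mu = 60/8.15 = 7.36 minutes

7.36 minutes


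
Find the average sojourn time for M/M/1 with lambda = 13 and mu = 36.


W = 1/(mu - lambda) = 1/(36 - 13) = 0.0435 hours

0.0435 hours


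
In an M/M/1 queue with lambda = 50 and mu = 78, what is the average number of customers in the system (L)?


rho = 50/78; L = rho/(1-rho) = 1.79

1.79


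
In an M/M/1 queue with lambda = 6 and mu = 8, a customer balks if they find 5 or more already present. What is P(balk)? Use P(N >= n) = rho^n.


P(N >= 5) = rho^5 = (6/8)^5 = 0.2373

0.2373


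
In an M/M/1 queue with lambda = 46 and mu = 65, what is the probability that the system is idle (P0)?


P0 = 1 - rho = 1 - 46/65 = 0.2923

0.2923


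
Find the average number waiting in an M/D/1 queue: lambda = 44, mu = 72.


M/D/1: Lq = rho^2 / (2*(1-rho)) where rho = 44/72; Lq = 0.48

0.48


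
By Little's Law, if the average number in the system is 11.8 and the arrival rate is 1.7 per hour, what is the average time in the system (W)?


W = L / lambda = 11.8 / 1.7 = 6.9412 hours

6.9412 hours


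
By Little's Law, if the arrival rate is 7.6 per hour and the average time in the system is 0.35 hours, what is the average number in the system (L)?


L = lambda * W = 7.6 * 0.35 = 2.66

2.66


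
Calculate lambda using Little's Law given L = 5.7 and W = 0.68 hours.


lambda = L / W = 5.7 / 0.68 = 8.38 per hour

8.38 per hour


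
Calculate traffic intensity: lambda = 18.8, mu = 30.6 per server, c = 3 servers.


rho = lambda / (c * mu) = 18.8 / (3 * 30.6) = 0.2048

0.2048


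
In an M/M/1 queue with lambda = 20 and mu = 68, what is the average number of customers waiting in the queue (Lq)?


rho = 20/68; Lq = rho^2/(1-rho) = 0.12

0.12


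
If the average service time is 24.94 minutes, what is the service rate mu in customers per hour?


mu = 60 / avg_service_time = 60 / 24.94 = 2.41 per hour

2.41 per hour


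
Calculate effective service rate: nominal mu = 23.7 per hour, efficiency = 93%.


Effective rate = mu * efficiency = 23.7 * 0.93 = 22.04 per hour

22.04 per hour


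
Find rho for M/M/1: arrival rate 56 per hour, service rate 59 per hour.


rho = lambda/mu = 56/59 = 0.9492

0.9492


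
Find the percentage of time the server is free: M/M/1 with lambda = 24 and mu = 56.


Idle fraction = (1 - rho) * 100 = (1 - 24/56) * 100 = 57.1%

57.1%


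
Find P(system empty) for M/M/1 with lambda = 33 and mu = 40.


P0 = 1 - rho = 1 - 33/40 = 0.175

0.175


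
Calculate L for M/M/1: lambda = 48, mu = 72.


rho = 48/72; L = rho/(1-rho) = 2.0

2.0


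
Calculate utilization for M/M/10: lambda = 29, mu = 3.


rho = lambda/(c*mu) = 29/(10*3) = 0.9667

0.9667


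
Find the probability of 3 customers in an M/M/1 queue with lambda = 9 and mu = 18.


rho = 9/18; P(n) = (1-rho)*rho^n = (1-9/18)*(9/18)^3 = 0.0625

0.0625


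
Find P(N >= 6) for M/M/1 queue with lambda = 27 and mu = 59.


P(N >= 6) = rho^6 = (27/59)^6 = 0.0092

0.0092


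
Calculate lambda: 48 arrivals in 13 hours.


lambda = total arrivals / time = 48 / 13 = 3.69 per hour

3.69 per hour


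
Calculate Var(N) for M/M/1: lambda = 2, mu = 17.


rho = 2/17; Var(N) = rho/(1-rho)^2 = 0.15

0.15


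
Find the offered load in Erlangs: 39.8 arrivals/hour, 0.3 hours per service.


Offered load a = lambda * E[S] = 39.8 * 0.3 = 11.94 Erlangs

11.94 Erlangs


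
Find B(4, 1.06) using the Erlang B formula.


B(N,A) = (A^N/N!) / sum(A^k/k!, k=0..N) with N=4, A=1.06 = 0.0183

0.0183


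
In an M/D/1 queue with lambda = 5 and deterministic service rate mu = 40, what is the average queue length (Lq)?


M/D/1: Lq = rho^2 / (2*(1-rho)) where rho = 5/40; Lq = 0.01

0.01


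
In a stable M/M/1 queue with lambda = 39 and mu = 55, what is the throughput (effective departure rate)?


For a stable queue (lambda < mu), throughput = lambda = 39 per hour

39 per hour


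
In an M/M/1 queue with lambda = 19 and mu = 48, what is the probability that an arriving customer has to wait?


P(wait) = rho = lambda/mu = 19/48 = 0.3958

0.3958


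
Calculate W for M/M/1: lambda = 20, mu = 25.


W = 1/(mu - lambda) = 1/(25 - 20) = 0.2 hours

0.2 hours


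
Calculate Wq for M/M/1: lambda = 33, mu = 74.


rho = 33/74; Wq = rho/(mu - lambda) = 0.0109 hours

0.0109 hours


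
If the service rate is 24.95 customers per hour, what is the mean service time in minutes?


Mean service time = 60/mu = 60/24.95 = 2.4 minutes

2.4 minutes


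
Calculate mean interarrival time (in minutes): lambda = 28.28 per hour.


Mean interarrival time = 60/lambda = 60/28.28 = 2.12 minutes

2.12 minutes


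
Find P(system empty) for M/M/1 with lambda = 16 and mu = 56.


P0 = 1 - rho = 1 - 16/56 = 0.7143

0.7143


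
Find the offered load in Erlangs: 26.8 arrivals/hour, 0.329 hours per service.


Offered load a = lambda * E[S] = 26.8 * 0.329 = 8.82 Erlangs

8.82 Erlangs


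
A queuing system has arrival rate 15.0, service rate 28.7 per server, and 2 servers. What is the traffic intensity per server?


rho = lambda / (c * mu) = 15.0 / (2 * 28.7) = 0.2613

0.2613


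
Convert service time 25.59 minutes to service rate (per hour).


mu = 60 / avg_service_time = 60 / 25.59 = 2.34 per hour

2.34 per hour


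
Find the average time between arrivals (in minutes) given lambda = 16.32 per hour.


Mean interarrival time = 60/lambda = 60/16.32 = 3.68 minutes

3.68 minutes


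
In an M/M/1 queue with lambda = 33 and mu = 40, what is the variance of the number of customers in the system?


rho = 33/40; Var(N) = rho/(1-rho)^2 = 26.94

26.94


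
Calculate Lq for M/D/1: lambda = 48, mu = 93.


M/D/1: Lq = rho^2 / (2*(1-rho)) where rho = 48/93; Lq = 0.28

0.28


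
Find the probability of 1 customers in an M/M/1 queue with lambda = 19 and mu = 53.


rho = 19/53; P(n) = (1-rho)*rho^n = (1-19/53)*(19/53)^1 = 0.23

0.23


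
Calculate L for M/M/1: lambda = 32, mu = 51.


rho = 32/51; L = rho/(1-rho) = 1.68

1.68


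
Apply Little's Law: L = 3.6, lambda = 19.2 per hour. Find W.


W = L / lambda = 3.6 / 19.2 = 0.1875 hours

0.1875 hours


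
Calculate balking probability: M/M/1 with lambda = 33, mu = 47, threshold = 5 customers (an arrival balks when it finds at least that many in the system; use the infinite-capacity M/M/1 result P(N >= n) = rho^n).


P(N >= 5) = rho^5 = (33/47)^5 = 0.1706

0.1706


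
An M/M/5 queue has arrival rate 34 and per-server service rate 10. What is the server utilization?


rho = lambda/(c*mu) = 34/(5*10) = 0.68

0.68


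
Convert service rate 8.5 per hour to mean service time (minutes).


Mean service time = 60/mu = 60/8.5 = 7.06 minutes

7.06 minutes


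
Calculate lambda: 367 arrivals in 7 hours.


lambda = total arrivals / time = 367 / 7 = 52.43 per hour

52.43 per hour


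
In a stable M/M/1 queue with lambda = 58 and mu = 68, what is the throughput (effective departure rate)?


For a stable queue (lambda < mu), throughput = lambda = 58 per hour

58 per hour


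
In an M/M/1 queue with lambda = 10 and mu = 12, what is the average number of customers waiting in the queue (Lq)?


rho = 10/12; Lq = rho^2/(1-rho) = 4.17

4.17


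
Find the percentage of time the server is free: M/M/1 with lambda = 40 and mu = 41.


Idle fraction = (1 - rho) * 100 = (1 - 40/41) * 100 = 2.4%

2.4%


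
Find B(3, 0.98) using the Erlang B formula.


B(N,A) = (A^N/N!) / sum(A^k/k!, k=0..N) with N=3, A=0.98 = 0.0599

0.0599


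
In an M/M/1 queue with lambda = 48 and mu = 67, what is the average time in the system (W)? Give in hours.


W = 1/(mu - lambda) = 1/(67 - 48) = 0.0526 hours

0.0526 hours


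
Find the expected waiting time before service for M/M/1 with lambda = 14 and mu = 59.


rho = 14/59; Wq = rho/(mu - lambda) = 0.0053 hours

0.0053 hours


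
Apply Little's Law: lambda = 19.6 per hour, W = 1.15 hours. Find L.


L = lambda * W = 19.6 * 1.15 = 22.54

22.54


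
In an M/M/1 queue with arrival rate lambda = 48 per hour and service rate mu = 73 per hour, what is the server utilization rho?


rho = lambda/mu = 48/73 = 0.6575

0.6575


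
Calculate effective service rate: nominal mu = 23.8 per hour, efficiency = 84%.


Effective rate = mu * efficiency = 23.8 * 0.84 = 19.99 per hour

19.99 per hour


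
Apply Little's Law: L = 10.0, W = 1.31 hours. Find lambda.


lambda = L / W = 10.0 / 1.31 = 7.63 per hour

7.63 per hour


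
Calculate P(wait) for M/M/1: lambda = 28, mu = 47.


P(wait) = rho = lambda/mu = 28/47 = 0.5957

0.5957


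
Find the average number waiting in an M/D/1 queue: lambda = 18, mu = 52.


M/D/1: Lq = rho^2 / (2*(1-rho)) where rho = 18/52; Lq = 0.09

0.09


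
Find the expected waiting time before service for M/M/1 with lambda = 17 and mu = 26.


rho = 17/26; Wq = rho/(mu - lambda) = 0.0726 hours

0.0726 hours


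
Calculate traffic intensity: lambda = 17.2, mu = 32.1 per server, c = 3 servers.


rho = lambda / (c * mu) = 17.2 / (3 * 32.1) = 0.1786

0.1786


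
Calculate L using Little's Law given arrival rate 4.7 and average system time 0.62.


L = lambda * W = 4.7 * 0.62 = 2.91

2.91


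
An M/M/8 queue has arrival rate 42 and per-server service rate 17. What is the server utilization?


rho = lambda/(c*mu) = 42/(8*17) = 0.3088

0.3088


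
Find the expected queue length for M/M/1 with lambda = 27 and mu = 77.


rho = 27/77; Lq = rho^2/(1-rho) = 0.19

0.19


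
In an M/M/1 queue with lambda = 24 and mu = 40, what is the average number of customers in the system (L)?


rho = 24/40; L = rho/(1-rho) = 1.5

1.5


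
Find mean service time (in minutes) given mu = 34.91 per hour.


Mean service time = 60/mu = 60/34.91 = 1.72 minutes

1.72 minutes


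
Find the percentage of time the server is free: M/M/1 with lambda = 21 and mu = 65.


Idle fraction = (1 - rho) * 100 = (1 - 21/65) * 100 = 67.7%

67.7%


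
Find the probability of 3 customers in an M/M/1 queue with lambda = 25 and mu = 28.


rho = 25/28; P(n) = (1-rho)*rho^n = (1-25/28)*(25/28)^3 = 0.0763

0.0763


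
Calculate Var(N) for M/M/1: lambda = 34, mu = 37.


rho = 34/37; Var(N) = rho/(1-rho)^2 = 139.78

139.78


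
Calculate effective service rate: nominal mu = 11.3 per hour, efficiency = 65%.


Effective rate = mu * efficiency = 11.3 * 0.65 = 7.35 per hour

7.35 per hour


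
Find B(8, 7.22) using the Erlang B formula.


B(N,A) = (A^N/N!) / sum(A^k/k!, k=0..N) with N=8, A=7.22 = 0.1915

0.1915


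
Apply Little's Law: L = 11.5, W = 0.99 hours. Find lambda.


lambda = L / W = 11.5 / 0.99 = 11.62 per hour

11.62 per hour


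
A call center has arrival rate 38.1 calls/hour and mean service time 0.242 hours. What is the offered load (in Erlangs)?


Offered load a = lambda * E[S] = 38.1 * 0.242 = 9.22 Erlangs

9.22 Erlangs


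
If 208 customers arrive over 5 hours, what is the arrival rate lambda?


lambda = total arrivals / time = 208 / 5 = 41.6 per hour

41.6 per hour


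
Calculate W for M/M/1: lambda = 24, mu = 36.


W = 1/(mu - lambda) = 1/(36 - 24) = 0.0833 hours

0.0833 hours


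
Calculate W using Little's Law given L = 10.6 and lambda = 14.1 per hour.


W = L / lambda = 10.6 / 14.1 = 0.7518 hours

0.7518 hours


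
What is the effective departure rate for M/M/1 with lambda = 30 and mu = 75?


For a stable queue (lambda < mu), throughput = lambda = 30 per hour

30 per hour


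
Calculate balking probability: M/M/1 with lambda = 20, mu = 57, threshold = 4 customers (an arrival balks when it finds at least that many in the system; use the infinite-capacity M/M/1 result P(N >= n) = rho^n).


P(N >= 4) = rho^4 = (20/57)^4 = 0.0152

0.0152


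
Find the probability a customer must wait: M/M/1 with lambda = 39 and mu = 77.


P(wait) = rho = lambda/mu = 39/77 = 0.5065

0.5065


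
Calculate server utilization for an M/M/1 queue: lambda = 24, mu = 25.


rho = lambda/mu = 24/25 = 0.96

0.96


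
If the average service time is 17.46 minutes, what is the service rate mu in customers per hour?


mu = 60 / avg_service_time = 60 / 17.46 = 3.44 per hour

3.44 per hour


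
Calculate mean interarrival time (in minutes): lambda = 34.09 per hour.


Mean interarrival time = 60/lambda = 60/34.09 = 1.76 minutes

1.76 minutes


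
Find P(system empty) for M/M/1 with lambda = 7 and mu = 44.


P0 = 1 - rho = 1 - 7/44 = 0.8409

0.8409


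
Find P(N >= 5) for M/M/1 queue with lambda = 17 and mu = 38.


P(N >= 5) = rho^5 = (17/38)^5 = 0.0179

0.0179


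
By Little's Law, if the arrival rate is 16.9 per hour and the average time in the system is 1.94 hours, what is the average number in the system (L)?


L = lambda * W = 16.9 * 1.94 = 32.79

32.79


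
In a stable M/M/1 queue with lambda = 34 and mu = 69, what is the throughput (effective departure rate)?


For a stable queue (lambda < mu), throughput = lambda = 34 per hour

34 per hour


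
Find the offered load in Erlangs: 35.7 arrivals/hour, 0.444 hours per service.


Offered load a = lambda * E[S] = 35.7 * 0.444 = 15.85 Erlangs

15.85 Erlangs


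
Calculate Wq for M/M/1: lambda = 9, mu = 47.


rho = 9/47; Wq = rho/(mu - lambda) = 0.005 hours

0.005 hours


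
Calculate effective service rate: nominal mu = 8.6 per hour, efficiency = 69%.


Effective rate = mu * efficiency = 8.6 * 0.69 = 5.93 per hour

5.93 per hour


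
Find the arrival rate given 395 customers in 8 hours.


lambda = total arrivals / time = 395 / 8 = 49.38 per hour

49.38 per hour


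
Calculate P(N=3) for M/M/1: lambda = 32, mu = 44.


rho = 32/44; P(n) = (1-rho)*rho^n = (1-32/44)*(32/44)^3 = 0.1049

0.1049


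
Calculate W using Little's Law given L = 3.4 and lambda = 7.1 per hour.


W = L / lambda = 3.4 / 7.1 = 0.4789 hours

0.4789 hours


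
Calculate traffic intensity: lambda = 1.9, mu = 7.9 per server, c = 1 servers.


rho = lambda / (c * mu) = 1.9 / (1 * 7.9) = 0.2405

0.2405


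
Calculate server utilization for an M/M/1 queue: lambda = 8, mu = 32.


rho = lambda/mu = 8/32 = 0.25

0.25


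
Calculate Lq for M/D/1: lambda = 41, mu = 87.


M/D/1: Lq = rho^2 / (2*(1-rho)) where rho = 41/87; Lq = 0.21

0.21


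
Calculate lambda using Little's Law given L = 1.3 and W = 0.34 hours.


lambda = L / W = 1.3 / 0.34 = 3.82 per hour

3.82 per hour


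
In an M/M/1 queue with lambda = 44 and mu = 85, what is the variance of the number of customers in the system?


rho = 44/85; Var(N) = rho/(1-rho)^2 = 2.22

2.22


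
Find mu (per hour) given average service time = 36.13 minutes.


mu = 60 / avg_service_time = 60 / 36.13 = 1.66 per hour

1.66 per hour


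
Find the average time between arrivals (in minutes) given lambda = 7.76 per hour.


Mean interarrival time = 60/lambda = 60/7.76 = 7.73 minutes

7.73 minutes


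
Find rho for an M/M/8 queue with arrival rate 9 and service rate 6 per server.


rho = lambda/(c*mu) = 9/(8*6) = 0.1875

0.1875


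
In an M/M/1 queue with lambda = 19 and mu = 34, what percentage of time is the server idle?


Idle fraction = (1 - rho) * 100 = (1 - 19/34) * 100 = 44.1%

44.1%


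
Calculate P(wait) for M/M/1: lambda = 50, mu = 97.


P(wait) = rho = lambda/mu = 50/97 = 0.5155

0.5155


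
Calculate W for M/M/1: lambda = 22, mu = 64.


W = 1/(mu - lambda) = 1/(64 - 22) = 0.0238 hours

0.0238 hours


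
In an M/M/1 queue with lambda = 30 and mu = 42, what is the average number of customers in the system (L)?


rho = 30/42; L = rho/(1-rho) = 2.5

2.5


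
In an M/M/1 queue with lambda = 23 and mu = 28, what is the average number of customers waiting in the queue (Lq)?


rho = 23/28; Lq = rho^2/(1-rho) = 3.78

3.78


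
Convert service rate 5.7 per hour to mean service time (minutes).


Mean service time = 60/mu = 60/5.7 = 10.53 minutes

10.53 minutes


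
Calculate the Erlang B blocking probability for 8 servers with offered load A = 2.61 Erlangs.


B(N,A) = (A^N/N!) / sum(A^k/k!, k=0..N) with N=8, A=2.61 = 0.0039

0.0039


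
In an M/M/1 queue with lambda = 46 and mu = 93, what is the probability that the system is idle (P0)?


P0 = 1 - rho = 1 - 46/93 = 0.5054

0.5054


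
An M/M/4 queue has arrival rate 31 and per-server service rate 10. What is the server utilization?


rho = lambda/(c*mu) = 31/(4*10) = 0.775

0.775


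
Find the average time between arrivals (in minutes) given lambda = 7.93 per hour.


Mean interarrival time = 60/lambda = 60/7.93 = 7.57 minutes

7.57 minutes


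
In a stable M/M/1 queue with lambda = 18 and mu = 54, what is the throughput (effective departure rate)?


For a stable queue (lambda < mu), throughput = lambda = 18 per hour

18 per hour


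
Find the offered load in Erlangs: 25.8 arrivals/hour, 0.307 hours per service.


Offered load a = lambda * E[S] = 25.8 * 0.307 = 7.92 Erlangs

7.92 Erlangs


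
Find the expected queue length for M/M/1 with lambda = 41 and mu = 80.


rho = 41/80; Lq = rho^2/(1-rho) = 0.54

0.54


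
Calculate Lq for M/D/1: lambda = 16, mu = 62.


M/D/1: Lq = rho^2 / (2*(1-rho)) where rho = 16/62; Lq = 0.04

0.04


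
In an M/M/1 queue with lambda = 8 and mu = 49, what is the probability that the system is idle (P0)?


P0 = 1 - rho = 1 - 8/49 = 0.8367

0.8367


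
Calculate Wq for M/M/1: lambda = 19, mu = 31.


rho = 19/31; Wq = rho/(mu - lambda) = 0.0511 hours

0.0511 hours


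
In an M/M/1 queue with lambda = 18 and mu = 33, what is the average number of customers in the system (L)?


rho = 18/33; L = rho/(1-rho) = 1.2

1.2


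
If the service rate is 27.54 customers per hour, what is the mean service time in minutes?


Mean service time = 60/mu = 60/27.54 = 2.18 minutes

2.18 minutes


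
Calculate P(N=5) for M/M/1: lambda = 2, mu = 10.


rho = 2/10; P(n) = (1-rho)*rho^n = (1-2/10)*(2/10)^5 = 0.0003

0.0003


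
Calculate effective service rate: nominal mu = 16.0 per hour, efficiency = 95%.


Effective rate = mu * efficiency = 16.0 * 0.95 = 15.2 per hour

15.2 per hour


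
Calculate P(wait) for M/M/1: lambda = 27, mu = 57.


P(wait) = rho = lambda/mu = 27/57 = 0.4737

0.4737


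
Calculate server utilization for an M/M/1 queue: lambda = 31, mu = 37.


rho = lambda/mu = 31/37 = 0.8378

0.8378


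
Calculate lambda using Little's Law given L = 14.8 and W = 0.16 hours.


lambda = L / W = 14.8 / 0.16 = 92.5 per hour

92.5 per hour


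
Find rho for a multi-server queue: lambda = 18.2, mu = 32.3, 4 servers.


rho = lambda / (c * mu) = 18.2 / (4 * 32.3) = 0.1409

0.1409


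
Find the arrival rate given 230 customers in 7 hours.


lambda = total arrivals / time = 230 / 7 = 32.86 per hour

32.86 per hour


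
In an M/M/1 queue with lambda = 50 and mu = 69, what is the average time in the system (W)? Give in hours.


W = 1/(mu - lambda) = 1/(69 - 50) = 0.0526 hours

0.0526 hours


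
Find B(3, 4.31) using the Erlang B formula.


B(N,A) = (A^N/N!) / sum(A^k/k!, k=0..N) with N=3, A=4.31 = 0.4776

0.4776


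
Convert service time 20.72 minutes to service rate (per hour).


mu = 60 / avg_service_time = 60 / 20.72 = 2.9 per hour

2.9 per hour


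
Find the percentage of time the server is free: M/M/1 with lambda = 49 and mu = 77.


Idle fraction = (1 - rho) * 100 = (1 - 49/77) * 100 = 36.4%

36.4%


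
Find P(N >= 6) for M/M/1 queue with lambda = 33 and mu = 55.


P(N >= 6) = rho^6 = (33/55)^6 = 0.0467

0.0467


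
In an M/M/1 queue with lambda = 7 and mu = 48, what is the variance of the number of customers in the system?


rho = 7/48; Var(N) = rho/(1-rho)^2 = 0.2

0.2


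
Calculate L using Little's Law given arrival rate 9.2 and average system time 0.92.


L = lambda * W = 9.2 * 0.92 = 8.46

8.46


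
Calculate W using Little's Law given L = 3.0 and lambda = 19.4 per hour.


W = L / lambda = 3.0 / 19.4 = 0.1546 hours

0.1546 hours


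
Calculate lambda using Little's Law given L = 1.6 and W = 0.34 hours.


lambda = L / W = 1.6 / 0.34 = 4.71 per hour

4.71 per hour


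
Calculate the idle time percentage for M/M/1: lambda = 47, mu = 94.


Idle fraction = (1 - rho) * 100 = (1 - 47/94) * 100 = 50.0%

50.0%


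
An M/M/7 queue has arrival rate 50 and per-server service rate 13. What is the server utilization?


rho = lambda/(c*mu) = 50/(7*13) = 0.5495

0.5495


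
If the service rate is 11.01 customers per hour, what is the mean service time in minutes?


Mean service time = 60/mu = 60/11.01 = 5.45 minutes

5.45 minutes


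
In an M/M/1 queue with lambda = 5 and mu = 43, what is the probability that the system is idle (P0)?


P0 = 1 - rho = 1 - 5/43 = 0.8837

0.8837


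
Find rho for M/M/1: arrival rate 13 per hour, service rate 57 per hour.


rho = lambda/mu = 13/57 = 0.2281

0.2281


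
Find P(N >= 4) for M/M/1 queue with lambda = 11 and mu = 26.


P(N >= 4) = rho^4 = (11/26)^4 = 0.032

0.032


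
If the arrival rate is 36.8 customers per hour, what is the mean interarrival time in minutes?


Mean interarrival time = 60/lambda = 60/36.8 = 1.63 minutes

1.63 minutes


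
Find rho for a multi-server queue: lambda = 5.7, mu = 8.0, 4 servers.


rho = lambda / (c * mu) = 5.7 / (4 * 8.0) = 0.1781

0.1781


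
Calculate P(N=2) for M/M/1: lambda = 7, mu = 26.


rho = 7/26; P(n) = (1-rho)*rho^n = (1-7/26)*(7/26)^2 = 0.053

0.053


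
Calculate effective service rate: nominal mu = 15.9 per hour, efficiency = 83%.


Effective rate = mu * efficiency = 15.9 * 0.83 = 13.2 per hour

13.2 per hour


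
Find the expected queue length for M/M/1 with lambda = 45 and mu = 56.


rho = 45/56; Lq = rho^2/(1-rho) = 3.29

3.29


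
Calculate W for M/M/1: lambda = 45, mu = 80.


W = 1/(mu - lambda) = 1/(80 - 45) = 0.0286 hours

0.0286 hours
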